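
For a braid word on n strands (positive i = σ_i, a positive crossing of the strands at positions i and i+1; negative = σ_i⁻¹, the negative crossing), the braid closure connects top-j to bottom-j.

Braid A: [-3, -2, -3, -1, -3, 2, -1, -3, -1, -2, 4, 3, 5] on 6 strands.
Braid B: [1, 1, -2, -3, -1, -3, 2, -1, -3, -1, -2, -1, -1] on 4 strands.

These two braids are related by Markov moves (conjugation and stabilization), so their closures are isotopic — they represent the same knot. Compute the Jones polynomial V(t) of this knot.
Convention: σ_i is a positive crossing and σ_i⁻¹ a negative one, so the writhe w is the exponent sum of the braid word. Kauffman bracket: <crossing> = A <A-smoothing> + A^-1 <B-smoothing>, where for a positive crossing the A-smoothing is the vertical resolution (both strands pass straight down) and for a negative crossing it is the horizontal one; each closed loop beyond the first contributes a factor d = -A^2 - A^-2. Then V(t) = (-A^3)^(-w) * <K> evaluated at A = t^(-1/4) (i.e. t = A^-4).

Markov-equivalent braids have isotopic closures, hence identical knot invariants. Strip the Markov moves from each word to reach a common short braid β, then compute V(t) once on β.
Braid A: s3^-1 s2^-1 s3^-1 s1^-1 s3^-1 s2 s1^-1 s3^-1 s1^-1 s2^-1 s4 s3 s5 on 6 strands reduces by inverse Markov moves (closure unchanged at each step):
  Destabilize: the word has the form β·s5 where s5 occurs only as the final letter (β ∈ B_5); drop it and the last strand → 5 strands.
  Deconjugate: the word is γ·β·γ⁻¹ with γ = s3^-1 (prefix) and γ⁻¹ = s3 (suffix); strip both.
  Destabilize: the word has the form β·s4 where s4 occurs only as the final letter (β ∈ B_4); drop it and the last strand → 4 strands.
Reduced to β = s2^-1 s3^-1 s1^-1 s3^-1 s2 s1^-1 s3^-1 s1^-1 s2^-1 on 4 strands, 9 crossings.
Braid B: s1 s1 s2^-1 s3^-1 s1^-1 s3^-1 s2 s1^-1 s3^-1 s1^-1 s2^-1 s1^-1 s1^-1 on 4 strands reduces by inverse Markov moves (closure unchanged at each step):
  Deconjugate: the word is γ·β·γ⁻¹ with γ = s1 s1 (prefix) and γ⁻¹ = s1^-1 s1^-1 (suffix); strip both.
Reduced to β = s2^-1 s3^-1 s1^-1 s3^-1 s2 s1^-1 s3^-1 s1^-1 s2^-1 on 4 strands, 9 crossings.
Both give the same β = s2^-1 s3^-1 s1^-1 s3^-1 s2 s1^-1 s3^-1 s1^-1 s2^-1 on 4 strands, so one state sum suffices:
Braid: s2^-1 s3^-1 s1^-1 s3^-1 s2 s1^-1 s3^-1 s1^-1 s2^-1 on 4 strands, 9 crossings.
Writhe w = (#positive) - (#negative) = 1 - 8 = -7.
Computing the Kauffman bracket via state sum. There are 2^9 = 512 states.
For each crossing: s=0 is the vertical smoothing, s=1 horizontal. Crossing k contributes A^(sign_k * (1 - 2*s_k)); loop factor d = -A^2 - A^-2.
Tabulate the states by total A-exponent and number of loops L (A-exp: L × count):
  A^9: L=6 ×1
  A^7: L=5 ×9
  A^5: L=4 ×35, L=6 ×1
  A^3: L=3 ×74, L=5 ×10
  A^1: L=2 ×85, L=4 ×41
  A^-1: L=1 ×42, L=3 ×80, L=5 ×4
  A^-3: L=2 ×65, L=4 ×19
  A^-5: L=1 ×9, L=3 ×26, L=5 ×1
  A^-7: L=2 ×6, L=4 ×3
  A^-9: L=3 ×1
Each group contributes A^e * Σ count * d^(L-1):
Powers of d = -A^2 - A^-2: d^2 = A^4 + 2 + A^-4; d^3 = -A^6 - 3*A^2 - 3*A^-2 - A^-6; d^4 = A^8 + 4*A^4 + 6 + 4*A^-4 + A^-8; d^5 = -A^10 - 5*A^6 - 10*A^2 - 10*A^-2 - 5*A^-6 - A^-10.
  A^9 * (d^5) = -A^19 - 5*A^15 - 10*A^11 - 10*A^7 - 5*A^3 - A^-1
  A^7 * (9*d^4) = 9*A^15 + 36*A^11 + 54*A^7 + 36*A^3 + 9*A^-1
  A^5 * (35*d^3 + d^5) = -A^15 - 40*A^11 - 115*A^7 - 115*A^3 - 40*A^-1 - A^-5
  A^3 * (74*d^2 + 10*d^4) = 10*A^11 + 114*A^7 + 208*A^3 + 114*A^-1 + 10*A^-5
  A^1 * (85*d + 41*d^3) = -41*A^7 - 208*A^3 - 208*A^-1 - 41*A^-5
  A^-1 * (42 + 80*d^2 + 4*d^4) = 4*A^7 + 96*A^3 + 226*A^-1 + 96*A^-5 + 4*A^-9
  A^-3 * (65*d + 19*d^3) = -19*A^3 - 122*A^-1 - 122*A^-5 - 19*A^-9
  A^-5 * (9 + 26*d^2 + d^4) = A^3 + 30*A^-1 + 67*A^-5 + 30*A^-9 + A^-13
  A^-7 * (6*d + 3*d^3) = -3*A^-1 - 15*A^-5 - 15*A^-9 - 3*A^-13
  A^-9 * (d^2) = A^-5 + 2*A^-9 + A^-13
Summing the groups: <K> = -A^19 + 3*A^15 - 4*A^11 + 6*A^7 - 6*A^3 + 5*A^-1 - 5*A^-5 + 2*A^-9 - A^-13
Normalise by the writhe: (-A^3)^(-w) = (-A^3)^(7) = -A^21, so f(A) = -A^21 * <K> = A^40 - 3*A^36 + 4*A^32 - 6*A^28 + 6*A^24 - 5*A^20 + 5*A^16 - 2*A^12 + A^8.
Substitute A = t^(-1/4), i.e. A^e → t^(-e/4): V(t) = t^-2 - 2*t^-3 + 5*t^-4 - 5*t^-5 + 6*t^-6 - 6*t^-7 + 4*t^-8 - 3*t^-9 + t^-10

Answer: t^-2 - 2*t^-3 + 5*t^-4 - 5*t^-5 + 6*t^-6 - 6*t^-7 + 4*t^-8 - 3*t^-9 + t^-10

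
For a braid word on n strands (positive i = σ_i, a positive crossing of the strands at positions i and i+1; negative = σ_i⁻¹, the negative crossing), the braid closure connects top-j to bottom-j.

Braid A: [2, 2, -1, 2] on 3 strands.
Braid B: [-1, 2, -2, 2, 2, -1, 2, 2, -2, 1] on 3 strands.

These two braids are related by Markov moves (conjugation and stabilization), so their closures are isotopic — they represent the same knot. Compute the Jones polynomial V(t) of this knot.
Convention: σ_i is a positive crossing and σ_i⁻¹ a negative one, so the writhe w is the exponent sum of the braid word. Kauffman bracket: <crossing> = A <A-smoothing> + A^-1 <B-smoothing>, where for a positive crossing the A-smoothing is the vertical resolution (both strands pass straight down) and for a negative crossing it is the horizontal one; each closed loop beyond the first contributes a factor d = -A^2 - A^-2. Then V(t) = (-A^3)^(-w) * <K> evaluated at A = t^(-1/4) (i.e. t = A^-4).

-t^4 + t^3 + t

Derivation:
Markov-equivalent braids have isotopic closures, hence identical knot invariants. Strip the Markov moves from each word to reach a common short braid β, then compute V(t) once on β.
Braid A: s2 s2 s1^-1 s2 on 3 strands has no conjugating prefix/suffix or stabilization to strip; take β = s2 s2 s1^-1 s2.
Braid B: s1^-1 s2 s2^-1 s2 s2 s1^-1 s2 s2 s2^-1 s1 on 3 strands reduces by inverse Markov moves (closure unchanged at each step):
  Deconjugate: the word is γ·β·γ⁻¹ with γ = s1^-1 (prefix) and γ⁻¹ = s1 (suffix); strip both.
  Deconjugate: the word is γ·β·γ⁻¹ with γ = s2 s2^-1 (prefix) and γ⁻¹ = s2 s2^-1 (suffix); strip both.
Reduced to β = s2 s2 s1^-1 s2 on 3 strands, 4 crossings.
Both give the same β = s2 s2 s1^-1 s2 on 3 strands, so one state sum suffices:
Braid: s2 s2 s1^-1 s2 on 3 strands, 4 crossings.
Writhe w = (#positive) - (#negative) = 3 - 1 = 2.
State-sum expansion of <K>. There are 2^4 = 16 states.
Smooth each crossing (0=||, 1=⌣⌢); contribution A^(Σ sign_k(1-2s_k)) * d^(L-1).
  state 0000: A-exp=+2, loops=3, term = A^2 * d^2
  state 0001: A-exp=+0, loops=2, term = A^0 * d^1
  state 0010: A-exp=+4, loops=2, term = A^4 * d^1
  state 0011: A-exp=+2, loops=1, term = A^2 * d^0
  state 0100: A-exp=+0, loops=2, term = A^0 * d^1
  state 0101: A-exp=-2, loops=3, term = A^-2 * d^2
  state 0110: A-exp=+2, loops=1, term = A^2 * d^0
  state 0111: A-exp=+0, loops=2, term = A^0 * d^1
  state 1000: A-exp=+0, loops=2, term = A^0 * d^1
  state 1001: A-exp=-2, loops=3, term = A^-2 * d^2
  state 1010: A-exp=+2, loops=1, term = A^2 * d^0
  state 1011: A-exp=+0, loops=2, term = A^0 * d^1
  state 1100: A-exp=-2, loops=3, term = A^-2 * d^2
  state 1101: A-exp=-4, loops=4, term = A^-4 * d^3
  state 1110: A-exp=+0, loops=2, term = A^0 * d^1
  state 1111: A-exp=-2, loops=3, term = A^-2 * d^2
Collect the terms by A-exponent (count of states per loop number):
Powers of d = -A^2 - A^-2: d^2 = A^4 + 2 + A^-4; d^3 = -A^6 - 3*A^2 - 3*A^-2 - A^-6.
  A^4 * (d) = -A^6 - A^2
  A^2 * (3 + d^2) = A^6 + 5*A^2 + A^-2
  A^0 * (6*d) = -6*A^2 - 6*A^-2
  A^-2 * (4*d^2) = 4*A^2 + 8*A^-2 + 4*A^-6
  A^-4 * (d^3) = -A^2 - 3*A^-2 - 3*A^-6 - A^-10
Summing the groups: <K> = A^2 + A^-6 - A^-10
Normalise by the writhe: (-A^3)^(-w) = (-A^3)^(-2) = A^-6, so f(A) = A^-6 * <K> = A^-4 + A^-12 - A^-16.
Substitute A = t^(-1/4), i.e. A^e → t^(-e/4): V(t) = -t^4 + t^3 + t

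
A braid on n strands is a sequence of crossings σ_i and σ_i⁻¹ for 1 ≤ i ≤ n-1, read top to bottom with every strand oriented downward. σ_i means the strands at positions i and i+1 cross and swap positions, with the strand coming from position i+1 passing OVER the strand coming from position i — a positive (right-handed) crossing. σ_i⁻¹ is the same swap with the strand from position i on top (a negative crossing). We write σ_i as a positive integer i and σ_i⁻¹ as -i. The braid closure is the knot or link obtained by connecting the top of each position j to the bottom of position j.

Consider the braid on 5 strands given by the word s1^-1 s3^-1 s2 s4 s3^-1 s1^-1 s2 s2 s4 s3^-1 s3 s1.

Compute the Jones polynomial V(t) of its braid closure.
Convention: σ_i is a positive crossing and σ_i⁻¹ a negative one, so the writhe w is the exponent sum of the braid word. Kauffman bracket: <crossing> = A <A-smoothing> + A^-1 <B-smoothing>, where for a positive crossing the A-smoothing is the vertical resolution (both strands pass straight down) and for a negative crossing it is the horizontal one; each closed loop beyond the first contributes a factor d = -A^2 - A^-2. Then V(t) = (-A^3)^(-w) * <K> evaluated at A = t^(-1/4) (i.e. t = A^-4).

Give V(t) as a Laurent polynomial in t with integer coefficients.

The presented braid s1^-1 s3^-1 s2 s4 s3^-1 s1^-1 s2 s2 s4 s3^-1 s3 s1 on 5 strands reduces by inverse Markov moves (closure unchanged at each step):
  Deconjugate: the word is γ·β·γ⁻¹ with γ = s1^-1 s3^-1 (prefix) and γ⁻¹ = s3 s1 (suffix); strip both.
Reduced to β = s2 s4 s3^-1 s1^-1 s2 s2 s4 s3^-1 on 5 strands, 8 crossings.
Compute on β:
Braid: s2 s4 s3^-1 s1^-1 s2 s2 s4 s3^-1 on 5 strands, 8 crossings.
Writhe w = (#positive) - (#negative) = 5 - 3 = 2.
Computing the Kauffman bracket via state sum. There are 2^8 = 256 states.
Each crossing splits two ways (0=vertical, 1=horizontal). The state's weight is A^(#A-smoothings - #B-smoothings) * d^(loops - 1).
Tabulate the states by total A-exponent and number of loops L (A-exp: L × count):
  A^8: L=4 ×1
  A^6: L=3 ×7, L=5 ×1
  A^4: L=2 ×19, L=4 ×9
  A^2: L=1 ×19, L=3 ×35, L=5 ×2
  A^0: L=2 ×48, L=4 ×22
  A^-2: L=3 ×49, L=5 ×7
  A^-4: L=4 ×27, L=6 ×1
  A^-6: L=5 ×8
  A^-8: L=6 ×1
Each group contributes A^e * Σ count * d^(L-1):
Powers of d = -A^2 - A^-2: d^2 = A^4 + 2 + A^-4; d^3 = -A^6 - 3*A^2 - 3*A^-2 - A^-6; d^4 = A^8 + 4*A^4 + 6 + 4*A^-4 + A^-8; d^5 = -A^10 - 5*A^6 - 10*A^2 - 10*A^-2 - 5*A^-6 - A^-10.
  A^8 * (d^3) = -A^14 - 3*A^10 - 3*A^6 - A^2
  A^6 * (7*d^2 + d^4) = A^14 + 11*A^10 + 20*A^6 + 11*A^2 + A^-2
  A^4 * (19*d + 9*d^3) = -9*A^10 - 46*A^6 - 46*A^2 - 9*A^-2
  A^2 * (19 + 35*d^2 + 2*d^4) = 2*A^10 + 43*A^6 + 101*A^2 + 43*A^-2 + 2*A^-6
  A^0 * (48*d + 22*d^3) = -22*A^6 - 114*A^2 - 114*A^-2 - 22*A^-6
  A^-2 * (49*d^2 + 7*d^4) = 7*A^6 + 77*A^2 + 140*A^-2 + 77*A^-6 + 7*A^-10
  A^-4 * (27*d^3 + d^5) = -A^6 - 32*A^2 - 91*A^-2 - 91*A^-6 - 32*A^-10 - A^-14
  A^-6 * (8*d^4) = 8*A^2 + 32*A^-2 + 48*A^-6 + 32*A^-10 + 8*A^-14
  A^-8 * (d^5) = -A^2 - 5*A^-2 - 10*A^-6 - 10*A^-10 - 5*A^-14 - A^-18
Summing the groups: <K> = A^10 - 2*A^6 + 3*A^2 - 3*A^-2 + 4*A^-6 - 3*A^-10 + 2*A^-14 - A^-18
Normalise by the writhe: (-A^3)^(-w) = (-A^3)^(-2) = A^-6, so f(A) = A^-6 * <K> = A^4 - 2 + 3*A^-4 - 3*A^-8 + 4*A^-12 - 3*A^-16 + 2*A^-20 - A^-24.
Substitute A = t^(-1/4), i.e. A^e → t^(-e/4): V(t) = -t^6 + 2*t^5 - 3*t^4 + 4*t^3 - 3*t^2 + 3*t - 2 + t^-1

Answer: -t^6 + 2*t^5 - 3*t^4 + 4*t^3 - 3*t^2 + 3*t - 2 + t^-1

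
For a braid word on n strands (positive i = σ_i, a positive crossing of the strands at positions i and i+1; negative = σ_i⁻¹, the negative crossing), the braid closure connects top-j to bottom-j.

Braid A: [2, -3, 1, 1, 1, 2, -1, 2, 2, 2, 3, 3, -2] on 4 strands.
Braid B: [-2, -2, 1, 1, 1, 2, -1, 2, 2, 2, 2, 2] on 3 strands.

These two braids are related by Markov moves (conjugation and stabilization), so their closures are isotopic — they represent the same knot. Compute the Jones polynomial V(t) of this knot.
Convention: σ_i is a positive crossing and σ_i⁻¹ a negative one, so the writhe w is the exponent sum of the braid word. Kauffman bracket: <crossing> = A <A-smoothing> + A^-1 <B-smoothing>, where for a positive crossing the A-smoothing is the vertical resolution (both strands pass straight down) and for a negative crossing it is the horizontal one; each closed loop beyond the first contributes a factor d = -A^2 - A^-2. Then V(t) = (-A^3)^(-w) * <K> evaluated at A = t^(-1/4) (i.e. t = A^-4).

-t^9 + 2*t^8 - 3*t^7 + 3*t^6 - 3*t^5 + 3*t^4 - t^3 + t^2

Derivation:
Markov-equivalent braids have isotopic closures, hence identical knot invariants. Strip the Markov moves from each word to reach a common short braid β, then compute V(t) once on β.
Braid A: s2 s3^-1 s1 s1 s1 s2 s1^-1 s2 s2 s2 s3 s3 s2^-1 on 4 strands reduces by inverse Markov moves (closure unchanged at each step):
  Deconjugate: the word is γ·β·γ⁻¹ with γ = s2 s3^-1 (prefix) and γ⁻¹ = s3 s2^-1 (suffix); strip both.
  Destabilize: the word has the form β·s3 where s3 occurs only as the final letter (β ∈ B_3); drop it and the last strand → 3 strands.
Reduced to β = s1 s1 s1 s2 s1^-1 s2 s2 s2 on 3 strands, 8 crossings.
Braid B: s2^-1 s2^-1 s1 s1 s1 s2 s1^-1 s2 s2 s2 s2 s2 on 3 strands reduces by inverse Markov moves (closure unchanged at each step):
  Deconjugate: the word is γ·β·γ⁻¹ with γ = s2^-1 s2^-1 (prefix) and γ⁻¹ = s2 s2 (suffix); strip both.
Reduced to β = s1 s1 s1 s2 s1^-1 s2 s2 s2 on 3 strands, 8 crossings.
Both give the same β = s1 s1 s1 s2 s1^-1 s2 s2 s2 on 3 strands, so one state sum suffices:
Braid: s1 s1 s1 s2 s1^-1 s2 s2 s2 on 3 strands, 8 crossings.
Writhe w = (#positive) - (#negative) = 7 - 1 = 6.
State-sum expansion of <K>. There are 2^8 = 256 states.
Each crossing splits two ways (0=vertical, 1=horizontal). The state's weight is A^(#A-smoothings - #B-smoothings) * d^(loops - 1).
Tabulate the states by total A-exponent and number of loops L (A-exp: L × count):
  A^8: L=2 ×1
  A^6: L=1 ×4, L=3 ×4
  A^4: L=2 ×25, L=4 ×3
  A^2: L=1 ×21, L=3 ×34, L=5 ×1
  A^0: L=2 ×48, L=4 ×22
  A^-2: L=3 ×49, L=5 ×7
  A^-4: L=4 ×27, L=6 ×1
  A^-6: L=5 ×8
  A^-8: L=6 ×1
Each group contributes A^e * Σ count * d^(L-1):
Powers of d = -A^2 - A^-2: d^2 = A^4 + 2 + A^-4; d^3 = -A^6 - 3*A^2 - 3*A^-2 - A^-6; d^4 = A^8 + 4*A^4 + 6 + 4*A^-4 + A^-8; d^5 = -A^10 - 5*A^6 - 10*A^2 - 10*A^-2 - 5*A^-6 - A^-10.
  A^8 * (d) = -A^10 - A^6
  A^6 * (4 + 4*d^2) = 4*A^10 + 12*A^6 + 4*A^2
  A^4 * (25*d + 3*d^3) = -3*A^10 - 34*A^6 - 34*A^2 - 3*A^-2
  A^2 * (21 + 34*d^2 + d^4) = A^10 + 38*A^6 + 95*A^2 + 38*A^-2 + A^-6
  A^0 * (48*d + 22*d^3) = -22*A^6 - 114*A^2 - 114*A^-2 - 22*A^-6
  A^-2 * (49*d^2 + 7*d^4) = 7*A^6 + 77*A^2 + 140*A^-2 + 77*A^-6 + 7*A^-10
  A^-4 * (27*d^3 + d^5) = -A^6 - 32*A^2 - 91*A^-2 - 91*A^-6 - 32*A^-10 - A^-14
  A^-6 * (8*d^4) = 8*A^2 + 32*A^-2 + 48*A^-6 + 32*A^-10 + 8*A^-14
  A^-8 * (d^5) = -A^2 - 5*A^-2 - 10*A^-6 - 10*A^-10 - 5*A^-14 - A^-18
Summing the groups: <K> = A^10 - A^6 + 3*A^2 - 3*A^-2 + 3*A^-6 - 3*A^-10 + 2*A^-14 - A^-18
Normalise by the writhe: (-A^3)^(-w) = (-A^3)^(-6) = A^-18, so f(A) = A^-18 * <K> = A^-8 - A^-12 + 3*A^-16 - 3*A^-20 + 3*A^-24 - 3*A^-28 + 2*A^-32 - A^-36.
Substitute A = t^(-1/4), i.e. A^e → t^(-e/4): V(t) = -t^9 + 2*t^8 - 3*t^7 + 3*t^6 - 3*t^5 + 3*t^4 - t^3 + t^2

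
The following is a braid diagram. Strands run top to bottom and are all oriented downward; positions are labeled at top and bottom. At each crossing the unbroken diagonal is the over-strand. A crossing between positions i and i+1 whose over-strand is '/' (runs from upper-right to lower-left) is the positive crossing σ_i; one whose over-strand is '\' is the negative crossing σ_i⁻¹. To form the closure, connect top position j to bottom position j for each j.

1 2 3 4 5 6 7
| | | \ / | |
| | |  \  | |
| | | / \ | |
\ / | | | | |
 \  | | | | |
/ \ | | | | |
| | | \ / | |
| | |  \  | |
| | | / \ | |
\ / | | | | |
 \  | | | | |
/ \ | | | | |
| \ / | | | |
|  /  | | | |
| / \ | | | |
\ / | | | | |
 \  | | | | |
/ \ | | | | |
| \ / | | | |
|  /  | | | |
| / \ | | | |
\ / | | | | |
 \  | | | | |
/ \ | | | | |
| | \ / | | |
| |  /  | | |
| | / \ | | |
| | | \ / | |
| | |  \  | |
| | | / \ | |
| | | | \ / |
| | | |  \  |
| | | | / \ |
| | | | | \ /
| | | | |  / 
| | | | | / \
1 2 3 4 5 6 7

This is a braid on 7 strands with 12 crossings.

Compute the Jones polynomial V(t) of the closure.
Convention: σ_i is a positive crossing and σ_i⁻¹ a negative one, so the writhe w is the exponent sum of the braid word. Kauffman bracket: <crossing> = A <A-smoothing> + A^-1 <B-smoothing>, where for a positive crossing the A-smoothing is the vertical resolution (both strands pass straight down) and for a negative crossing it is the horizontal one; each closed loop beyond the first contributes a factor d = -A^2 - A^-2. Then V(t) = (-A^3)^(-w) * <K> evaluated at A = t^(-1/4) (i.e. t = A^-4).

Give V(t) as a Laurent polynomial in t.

1 - t^-1 + 3*t^-2 - 4*t^-3 + 5*t^-4 - 6*t^-5 + 5*t^-6 - 4*t^-7 + 3*t^-8 - t^-9

Derivation:
Reading the diagram top to bottom ('/'-over between positions i,i+1 = s_i, '\'-over = s_i^-1): braid word = s4^-1 s1^-1 s4^-1 s1^-1 s2 s1^-1 s2 s1^-1 s3 s4^-1 s5^-1 s6.
The presented braid s4^-1 s1^-1 s4^-1 s1^-1 s2 s1^-1 s2 s1^-1 s3 s4^-1 s5^-1 s6 on 7 strands reduces by inverse Markov moves (closure unchanged at each step):
  Destabilize: the word has the form β·s6 where s6 occurs only as the final letter (β ∈ B_6); drop it and the last strand → 6 strands.
  Destabilize: the word has the form β·s5^-1 where s5^-1 occurs only as the final letter (β ∈ B_5); drop it and the last strand → 5 strands.
Reduced to β = s4^-1 s1^-1 s4^-1 s1^-1 s2 s1^-1 s2 s1^-1 s3 s4^-1 on 5 strands, 10 crossings.
Compute on β:
Braid: s4^-1 s1^-1 s4^-1 s1^-1 s2 s1^-1 s2 s1^-1 s3 s4^-1 on 5 strands, 10 crossings.
Writhe w = (#positive) - (#negative) = 3 - 7 = -4.
Enumerate smoothing states for the bracket polynomial. There are 2^10 = 1024 states.
Smooth each crossing (0=||, 1=⌣⌢); contribution A^(Σ sign_k(1-2s_k)) * d^(L-1).
Tabulate the states by total A-exponent and number of loops L (A-exp: L × count):
  A^10: L=8 ×1
  A^8: L=7 ×10
  A^6: L=6 ×45
  A^4: L=5 ×118, L=7 ×2
  A^2: L=4 ×195, L=6 ×15
  A^0: L=3 ×203, L=5 ×49
  A^-2: L=2 ×123, L=4 ×85, L=6 ×2
  A^-4: L=1 ×33, L=3 ×78, L=5 ×9
  A^-6: L=2 ×29, L=4 ×16
  A^-8: L=3 ×9, L=5 ×1
  A^-10: L=4 ×1
Each group contributes A^e * Σ count * d^(L-1):
Powers of d = -A^2 - A^-2: d^2 = A^4 + 2 + A^-4; d^3 = -A^6 - 3*A^2 - 3*A^-2 - A^-6; d^4 = A^8 + 4*A^4 + 6 + 4*A^-4 + A^-8; d^5 = -A^10 - 5*A^6 - 10*A^2 - 10*A^-2 - 5*A^-6 - A^-10; d^6 = A^12 + 6*A^8 + 15*A^4 + 20 + 15*A^-4 + 6*A^-8 + A^-12; d^7 = -A^14 - 7*A^10 - 21*A^6 - 35*A^2 - 35*A^-2 - 21*A^-6 - 7*A^-10 - A^-14.
  A^10 * (d^7) = -A^24 - 7*A^20 - 21*A^16 - 35*A^12 - 35*A^8 - 21*A^4 - 7 - A^-4
  A^8 * (10*d^6) = 10*A^20 + 60*A^16 + 150*A^12 + 200*A^8 + 150*A^4 + 60 + 10*A^-4
  A^6 * (45*d^5) = -45*A^16 - 225*A^12 - 450*A^8 - 450*A^4 - 225 - 45*A^-4
  A^4 * (118*d^4 + 2*d^6) = 2*A^16 + 130*A^12 + 502*A^8 + 748*A^4 + 502 + 130*A^-4 + 2*A^-8
  A^2 * (195*d^3 + 15*d^5) = -15*A^12 - 270*A^8 - 735*A^4 - 735 - 270*A^-4 - 15*A^-8
  A^0 * (203*d^2 + 49*d^4) = 49*A^8 + 399*A^4 + 700 + 399*A^-4 + 49*A^-8
  A^-2 * (123*d + 85*d^3 + 2*d^5) = -2*A^8 - 95*A^4 - 398 - 398*A^-4 - 95*A^-8 - 2*A^-12
  A^-4 * (33 + 78*d^2 + 9*d^4) = 9*A^4 + 114 + 243*A^-4 + 114*A^-8 + 9*A^-12
  A^-6 * (29*d + 16*d^3) = -16 - 77*A^-4 - 77*A^-8 - 16*A^-12
  A^-8 * (9*d^2 + d^4) = 1 + 13*A^-4 + 24*A^-8 + 13*A^-12 + A^-16
  A^-10 * (d^3) = -A^-4 - 3*A^-8 - 3*A^-12 - A^-16
Summing the groups: <K> = -A^24 + 3*A^20 - 4*A^16 + 5*A^12 - 6*A^8 + 5*A^4 - 4 + 3*A^-4 - A^-8 + A^-12
Normalise by the writhe: (-A^3)^(-w) = (-A^3)^(4) = A^12, so f(A) = A^12 * <K> = -A^36 + 3*A^32 - 4*A^28 + 5*A^24 - 6*A^20 + 5*A^16 - 4*A^12 + 3*A^8 - A^4 + 1.
Substitute A = t^(-1/4), i.e. A^e → t^(-e/4): V(t) = 1 - t^-1 + 3*t^-2 - 4*t^-3 + 5*t^-4 - 6*t^-5 + 5*t^-6 - 4*t^-7 + 3*t^-8 - t^-9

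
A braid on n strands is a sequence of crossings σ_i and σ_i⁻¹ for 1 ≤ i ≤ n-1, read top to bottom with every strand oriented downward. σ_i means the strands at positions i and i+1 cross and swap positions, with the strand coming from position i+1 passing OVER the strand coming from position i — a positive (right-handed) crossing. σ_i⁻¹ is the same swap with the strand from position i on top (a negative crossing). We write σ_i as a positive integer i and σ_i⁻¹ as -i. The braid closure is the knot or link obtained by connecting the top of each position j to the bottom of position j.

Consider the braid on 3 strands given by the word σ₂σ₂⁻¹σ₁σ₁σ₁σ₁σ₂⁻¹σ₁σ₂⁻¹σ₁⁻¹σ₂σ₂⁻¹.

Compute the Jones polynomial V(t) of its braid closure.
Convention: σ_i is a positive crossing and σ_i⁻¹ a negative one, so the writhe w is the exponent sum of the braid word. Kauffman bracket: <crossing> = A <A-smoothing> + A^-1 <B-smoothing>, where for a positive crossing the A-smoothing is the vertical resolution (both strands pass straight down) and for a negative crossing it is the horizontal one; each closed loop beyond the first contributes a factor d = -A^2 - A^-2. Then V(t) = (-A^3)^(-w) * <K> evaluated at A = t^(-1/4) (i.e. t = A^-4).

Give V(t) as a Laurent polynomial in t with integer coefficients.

The presented braid s2 s2^-1 s1 s1 s1 s1 s2^-1 s1 s2^-1 s1^-1 s2 s2^-1 on 3 strands reduces by inverse Markov moves (closure unchanged at each step):
  Deconjugate: the word is γ·β·γ⁻¹ with γ = s2 (prefix) and γ⁻¹ = s2^-1 (suffix); strip both.
  Deconjugate: the word is γ·β·γ⁻¹ with γ = s2^-1 s1 (prefix) and γ⁻¹ = s1^-1 s2 (suffix); strip both.
Reduced to β = s1 s1 s1 s2^-1 s1 s2^-1 on 3 strands, 6 crossings.
Compute on β:
Braid: s1 s1 s1 s2^-1 s1 s2^-1 on 3 strands, 6 crossings.
Writhe w = (#positive) - (#negative) = 4 - 2 = 2.
Computing the Kauffman bracket via state sum. There are 2^6 = 64 states.
Each crossing splits two ways (0=vertical, 1=horizontal). The state's weight is A^(#A-smoothings - #B-smoothings) * d^(loops - 1).
Tabulate the states by total A-exponent and number of loops L (A-exp: L × count):
  A^6: L=3 ×1
  A^4: L=2 ×6
  A^2: L=1 ×11, L=3 ×4
  A^0: L=2 ×19, L=4 ×1
  A^-2: L=3 ×15
  A^-4: L=4 ×6
  A^-6: L=5 ×1
Each group contributes A^e * Σ count * d^(L-1):
Powers of d = -A^2 - A^-2: d^2 = A^4 + 2 + A^-4; d^3 = -A^6 - 3*A^2 - 3*A^-2 - A^-6; d^4 = A^8 + 4*A^4 + 6 + 4*A^-4 + A^-8.
  A^6 * (d^2) = A^10 + 2*A^6 + A^2
  A^4 * (6*d) = -6*A^6 - 6*A^2
  A^2 * (11 + 4*d^2) = 4*A^6 + 19*A^2 + 4*A^-2
  A^0 * (19*d + d^3) = -A^6 - 22*A^2 - 22*A^-2 - A^-6
  A^-2 * (15*d^2) = 15*A^2 + 30*A^-2 + 15*A^-6
  A^-4 * (6*d^3) = -6*A^2 - 18*A^-2 - 18*A^-6 - 6*A^-10
  A^-6 * (d^4) = A^2 + 4*A^-2 + 6*A^-6 + 4*A^-10 + A^-14
Summing the groups: <K> = A^10 - A^6 + 2*A^2 - 2*A^-2 + 2*A^-6 - 2*A^-10 + A^-14
Normalise by the writhe: (-A^3)^(-w) = (-A^3)^(-2) = A^-6, so f(A) = A^-6 * <K> = A^4 - 1 + 2*A^-4 - 2*A^-8 + 2*A^-12 - 2*A^-16 + A^-20.
Substitute A = t^(-1/4), i.e. A^e → t^(-e/4): V(t) = t^5 - 2*t^4 + 2*t^3 - 2*t^2 + 2*t - 1 + t^-1

Answer: t^5 - 2*t^4 + 2*t^3 - 2*t^2 + 2*t - 1 + t^-1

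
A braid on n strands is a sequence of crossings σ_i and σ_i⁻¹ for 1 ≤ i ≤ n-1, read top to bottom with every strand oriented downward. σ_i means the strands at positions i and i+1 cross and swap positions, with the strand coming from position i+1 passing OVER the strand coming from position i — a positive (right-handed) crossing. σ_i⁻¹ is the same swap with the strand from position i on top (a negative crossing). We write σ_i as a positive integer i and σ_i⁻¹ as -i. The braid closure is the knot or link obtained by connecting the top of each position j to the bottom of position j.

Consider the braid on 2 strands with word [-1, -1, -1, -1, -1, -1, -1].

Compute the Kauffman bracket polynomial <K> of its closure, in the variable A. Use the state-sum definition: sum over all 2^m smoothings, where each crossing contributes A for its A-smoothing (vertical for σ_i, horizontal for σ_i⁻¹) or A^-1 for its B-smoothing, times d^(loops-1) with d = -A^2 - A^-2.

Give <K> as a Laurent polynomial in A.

Braid: s1^-1 s1^-1 s1^-1 s1^-1 s1^-1 s1^-1 s1^-1 on 2 strands, 7 crossings.
Writhe w = (#positive) - (#negative) = 0 - 7 = -7.
State-sum expansion of <K>. There are 2^7 = 128 states.
Each crossing splits two ways (0=vertical, 1=horizontal). The state's weight is A^(#A-smoothings - #B-smoothings) * d^(loops - 1).
Tabulate the states by total A-exponent and number of loops L (A-exp: L × count):
  A^7: L=7 ×1
  A^5: L=6 ×7
  A^3: L=5 ×21
  A^1: L=4 ×35
  A^-1: L=3 ×35
  A^-3: L=2 ×21
  A^-5: L=1 ×7
  A^-7: L=2 ×1
Each group contributes A^e * Σ count * d^(L-1):
Powers of d = -A^2 - A^-2: d^2 = A^4 + 2 + A^-4; d^3 = -A^6 - 3*A^2 - 3*A^-2 - A^-6; d^4 = A^8 + 4*A^4 + 6 + 4*A^-4 + A^-8; d^5 = -A^10 - 5*A^6 - 10*A^2 - 10*A^-2 - 5*A^-6 - A^-10; d^6 = A^12 + 6*A^8 + 15*A^4 + 20 + 15*A^-4 + 6*A^-8 + A^-12.
  A^7 * (d^6) = A^19 + 6*A^15 + 15*A^11 + 20*A^7 + 15*A^3 + 6*A^-1 + A^-5
  A^5 * (7*d^5) = -7*A^15 - 35*A^11 - 70*A^7 - 70*A^3 - 35*A^-1 - 7*A^-5
  A^3 * (21*d^4) = 21*A^11 + 84*A^7 + 126*A^3 + 84*A^-1 + 21*A^-5
  A^1 * (35*d^3) = -35*A^7 - 105*A^3 - 105*A^-1 - 35*A^-5
  A^-1 * (35*d^2) = 35*A^3 + 70*A^-1 + 35*A^-5
  A^-3 * (21*d) = -21*A^-1 - 21*A^-5
  A^-5 * (7) = 7*A^-5
  A^-7 * (d) = -A^-5 - A^-9
Summing the groups: <K> = A^19 - A^15 + A^11 - A^7 + A^3 - A^-1 - A^-9

Answer: A^19 - A^15 + A^11 - A^7 + A^3 - A^-1 - A^-9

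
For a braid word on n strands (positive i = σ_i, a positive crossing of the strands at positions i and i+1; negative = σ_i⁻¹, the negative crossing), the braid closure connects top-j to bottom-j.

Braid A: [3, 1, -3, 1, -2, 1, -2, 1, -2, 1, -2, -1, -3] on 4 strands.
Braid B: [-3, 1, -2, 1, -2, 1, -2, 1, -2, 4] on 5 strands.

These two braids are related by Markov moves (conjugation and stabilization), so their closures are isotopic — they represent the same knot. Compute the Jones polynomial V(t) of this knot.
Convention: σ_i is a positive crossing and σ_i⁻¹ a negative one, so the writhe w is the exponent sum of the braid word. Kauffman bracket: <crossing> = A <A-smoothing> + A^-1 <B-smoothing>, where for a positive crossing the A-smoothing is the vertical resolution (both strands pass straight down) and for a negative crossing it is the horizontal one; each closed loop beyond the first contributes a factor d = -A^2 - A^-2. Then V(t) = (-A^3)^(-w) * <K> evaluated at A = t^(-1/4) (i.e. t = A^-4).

Markov-equivalent braids have isotopic closures, hence identical knot invariants. Strip the Markov moves from each word to reach a common short braid β, then compute V(t) once on β.
Braid A: s3 s1 s3^-1 s1 s2^-1 s1 s2^-1 s1 s2^-1 s1 s2^-1 s1^-1 s3^-1 on 4 strands reduces by inverse Markov moves (closure unchanged at each step):
  Deconjugate: the word is γ·β·γ⁻¹ with γ = s3 s1 (prefix) and γ⁻¹ = s1^-1 s3^-1 (suffix); strip both.
Reduced to β = s3^-1 s1 s2^-1 s1 s2^-1 s1 s2^-1 s1 s2^-1 on 4 strands, 9 crossings.
Braid B: s3^-1 s1 s2^-1 s1 s2^-1 s1 s2^-1 s1 s2^-1 s4 on 5 strands reduces by inverse Markov moves (closure unchanged at each step):
  Destabilize: the word has the form β·s4 where s4 occurs only as the final letter (β ∈ B_4); drop it and the last strand → 4 strands.
Reduced to β = s3^-1 s1 s2^-1 s1 s2^-1 s1 s2^-1 s1 s2^-1 on 4 strands, 9 crossings.
Both give the same β = s3^-1 s1 s2^-1 s1 s2^-1 s1 s2^-1 s1 s2^-1 on 4 strands, so one state sum suffices:
Braid: s3^-1 s1 s2^-1 s1 s2^-1 s1 s2^-1 s1 s2^-1 on 4 strands, 9 crossings.
Writhe w = (#positive) - (#negative) = 4 - 5 = -1.
Computing the Kauffman bracket via state sum. There are 2^9 = 512 states.
Smooth each crossing (0=||, 1=⌣⌢); contribution A^(Σ sign_k(1-2s_k)) * d^(L-1).
Tabulate the states by total A-exponent and number of loops L (A-exp: L × count):
  A^9: L=5 ×1
  A^7: L=4 ×8, L=6 ×1
  A^5: L=3 ×28, L=5 ×8
  A^3: L=2 ×52, L=4 ×32
  A^1: L=1 ×45, L=3 ×77, L=5 ×4
  A^-1: L=2 ×97, L=4 ×29
  A^-3: L=3 ×80, L=5 ×4
  A^-5: L=4 ×36
  A^-7: L=5 ×9
  A^-9: L=6 ×1
Each group contributes A^e * Σ count * d^(L-1):
Powers of d = -A^2 - A^-2: d^2 = A^4 + 2 + A^-4; d^3 = -A^6 - 3*A^2 - 3*A^-2 - A^-6; d^4 = A^8 + 4*A^4 + 6 + 4*A^-4 + A^-8; d^5 = -A^10 - 5*A^6 - 10*A^2 - 10*A^-2 - 5*A^-6 - A^-10.
  A^9 * (d^4) = A^17 + 4*A^13 + 6*A^9 + 4*A^5 + A
  A^7 * (8*d^3 + d^5) = -A^17 - 13*A^13 - 34*A^9 - 34*A^5 - 13*A - A^-3
  A^5 * (28*d^2 + 8*d^4) = 8*A^13 + 60*A^9 + 104*A^5 + 60*A + 8*A^-3
  A^3 * (52*d + 32*d^3) = -32*A^9 - 148*A^5 - 148*A - 32*A^-3
  A^1 * (45 + 77*d^2 + 4*d^4) = 4*A^9 + 93*A^5 + 223*A + 93*A^-3 + 4*A^-7
  A^-1 * (97*d + 29*d^3) = -29*A^5 - 184*A - 184*A^-3 - 29*A^-7
  A^-3 * (80*d^2 + 4*d^4) = 4*A^5 + 96*A + 184*A^-3 + 96*A^-7 + 4*A^-11
  A^-5 * (36*d^3) = -36*A - 108*A^-3 - 108*A^-7 - 36*A^-11
  A^-7 * (9*d^4) = 9*A + 36*A^-3 + 54*A^-7 + 36*A^-11 + 9*A^-15
  A^-9 * (d^5) = -A - 5*A^-3 - 10*A^-7 - 10*A^-11 - 5*A^-15 - A^-19
Summing the groups: <K> = -A^13 + 4*A^9 - 6*A^5 + 7*A - 9*A^-3 + 7*A^-7 - 6*A^-11 + 4*A^-15 - A^-19
Normalise by the writhe: (-A^3)^(-w) = (-A^3)^(1) = -A^3, so f(A) = -A^3 * <K> = A^16 - 4*A^12 + 6*A^8 - 7*A^4 + 9 - 7*A^-4 + 6*A^-8 - 4*A^-12 + A^-16.
Substitute A = t^(-1/4), i.e. A^e → t^(-e/4): V(t) = t^4 - 4*t^3 + 6*t^2 - 7*t + 9 - 7*t^-1 + 6*t^-2 - 4*t^-3 + t^-4

Answer: t^4 - 4*t^3 + 6*t^2 - 7*t + 9 - 7*t^-1 + 6*t^-2 - 4*t^-3 + t^-4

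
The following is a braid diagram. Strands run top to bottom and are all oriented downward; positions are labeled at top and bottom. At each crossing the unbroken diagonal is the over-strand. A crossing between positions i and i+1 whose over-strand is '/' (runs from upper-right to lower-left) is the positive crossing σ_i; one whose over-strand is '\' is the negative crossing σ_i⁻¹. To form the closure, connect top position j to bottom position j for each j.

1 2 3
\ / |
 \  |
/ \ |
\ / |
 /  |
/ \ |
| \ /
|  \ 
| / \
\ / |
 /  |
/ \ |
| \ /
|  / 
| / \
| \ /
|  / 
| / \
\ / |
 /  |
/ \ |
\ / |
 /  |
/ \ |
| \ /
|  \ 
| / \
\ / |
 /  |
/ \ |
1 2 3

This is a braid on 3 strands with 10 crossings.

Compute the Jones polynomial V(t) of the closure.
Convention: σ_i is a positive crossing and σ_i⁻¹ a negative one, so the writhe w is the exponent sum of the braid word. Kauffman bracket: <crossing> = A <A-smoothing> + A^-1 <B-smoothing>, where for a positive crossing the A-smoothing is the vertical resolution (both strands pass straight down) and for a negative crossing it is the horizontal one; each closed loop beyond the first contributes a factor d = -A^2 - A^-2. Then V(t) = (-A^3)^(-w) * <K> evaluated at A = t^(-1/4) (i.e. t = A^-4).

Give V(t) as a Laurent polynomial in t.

Reading the diagram top to bottom ('/'-over between positions i,i+1 = s_i, '\'-over = s_i^-1): braid word = s1^-1 s1 s2^-1 s1 s2 s2 s1 s1 s2^-1 s1.
The presented braid s1^-1 s1 s2^-1 s1 s2 s2 s1 s1 s2^-1 s1 on 3 strands reduces by inverse Markov moves (closure unchanged at each step):
  Deconjugate: the word is γ·β·γ⁻¹ with γ = s1^-1 (prefix) and γ⁻¹ = s1 (suffix); strip both.
Reduced to β = s1 s2^-1 s1 s2 s2 s1 s1 s2^-1 on 3 strands, 8 crossings.
Compute on β:
Braid: s1 s2^-1 s1 s2 s2 s1 s1 s2^-1 on 3 strands, 8 crossings.
Writhe w = (#positive) - (#negative) = 6 - 2 = 4.
Enumerate smoothing states for the bracket polynomial. There are 2^8 = 256 states.
Each crossing splits two ways (0=vertical, 1=horizontal). The state's weight is A^(#A-smoothings - #B-smoothings) * d^(loops - 1).
Tabulate the states by total A-exponent and number of loops L (A-exp: L × count):
  A^8: L=3 ×1
  A^6: L=2 ×6, L=4 ×2
  A^4: L=1 ×11, L=3 ×16, L=5 ×1
  A^2: L=2 ×47, L=4 ×9
  A^0: L=1 ×26, L=3 ×43, L=5 ×1
  A^-2: L=2 ×41, L=4 ×15
  A^-4: L=3 ×26, L=5 ×2
  A^-6: L=4 ×8
  A^-8: L=5 ×1
Each group contributes A^e * Σ count * d^(L-1):
Powers of d = -A^2 - A^-2: d^2 = A^4 + 2 + A^-4; d^3 = -A^6 - 3*A^2 - 3*A^-2 - A^-6; d^4 = A^8 + 4*A^4 + 6 + 4*A^-4 + A^-8.
  A^8 * (d^2) = A^12 + 2*A^8 + A^4
  A^6 * (6*d + 2*d^3) = -2*A^12 - 12*A^8 - 12*A^4 - 2
  A^4 * (11 + 16*d^2 + d^4) = A^12 + 20*A^8 + 49*A^4 + 20 + A^-4
  A^2 * (47*d + 9*d^3) = -9*A^8 - 74*A^4 - 74 - 9*A^-4
  A^0 * (26 + 43*d^2 + d^4) = A^8 + 47*A^4 + 118 + 47*A^-4 + A^-8
  A^-2 * (41*d + 15*d^3) = -15*A^4 - 86 - 86*A^-4 - 15*A^-8
  A^-4 * (26*d^2 + 2*d^4) = 2*A^4 + 34 + 64*A^-4 + 34*A^-8 + 2*A^-12
  A^-6 * (8*d^3) = -8 - 24*A^-4 - 24*A^-8 - 8*A^-12
  A^-8 * (d^4) = 1 + 4*A^-4 + 6*A^-8 + 4*A^-12 + A^-16
Summing the groups: <K> = 2*A^8 - 2*A^4 + 3 - 3*A^-4 + 2*A^-8 - 2*A^-12 + A^-16
Normalise by the writhe: (-A^3)^(-w) = (-A^3)^(-4) = A^-12, so f(A) = A^-12 * <K> = 2*A^-4 - 2*A^-8 + 3*A^-12 - 3*A^-16 + 2*A^-20 - 2*A^-24 + A^-28.
Substitute A = t^(-1/4), i.e. A^e → t^(-e/4): V(t) = t^7 - 2*t^6 + 2*t^5 - 3*t^4 + 3*t^3 - 2*t^2 + 2*t

Answer: t^7 - 2*t^6 + 2*t^5 - 3*t^4 + 3*t^3 - 2*t^2 + 2*t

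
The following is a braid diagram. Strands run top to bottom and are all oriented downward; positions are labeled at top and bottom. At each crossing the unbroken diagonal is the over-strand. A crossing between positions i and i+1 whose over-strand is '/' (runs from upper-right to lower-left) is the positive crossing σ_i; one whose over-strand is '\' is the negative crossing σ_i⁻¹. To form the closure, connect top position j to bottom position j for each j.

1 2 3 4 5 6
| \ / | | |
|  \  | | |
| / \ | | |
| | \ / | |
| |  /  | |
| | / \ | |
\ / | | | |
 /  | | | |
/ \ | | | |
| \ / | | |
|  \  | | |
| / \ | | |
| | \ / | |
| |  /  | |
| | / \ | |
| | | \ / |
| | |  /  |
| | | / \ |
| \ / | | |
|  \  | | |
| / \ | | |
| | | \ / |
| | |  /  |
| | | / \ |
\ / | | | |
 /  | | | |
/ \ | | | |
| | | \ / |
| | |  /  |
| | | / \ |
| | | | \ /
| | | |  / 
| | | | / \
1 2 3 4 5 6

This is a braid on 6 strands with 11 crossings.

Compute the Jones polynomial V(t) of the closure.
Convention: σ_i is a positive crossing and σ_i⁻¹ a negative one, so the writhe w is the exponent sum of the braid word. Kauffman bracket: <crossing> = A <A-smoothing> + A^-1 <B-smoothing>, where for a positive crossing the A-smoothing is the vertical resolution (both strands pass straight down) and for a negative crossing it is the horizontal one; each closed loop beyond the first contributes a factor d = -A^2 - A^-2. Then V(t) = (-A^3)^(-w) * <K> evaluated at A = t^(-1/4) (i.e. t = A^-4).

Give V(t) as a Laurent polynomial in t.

-t^8 + 3*t^7 - 5*t^6 + 8*t^5 - 10*t^4 + 10*t^3 - 10*t^2 + 8*t - 4 + 3*t^-1 - t^-2

Derivation:
Reading the diagram top to bottom ('/'-over between positions i,i+1 = s_i, '\'-over = s_i^-1): braid word = s2^-1 s3 s1 s2^-1 s3 s4 s2^-1 s4 s1 s4 s5.
The presented braid s2^-1 s3 s1 s2^-1 s3 s4 s2^-1 s4 s1 s4 s5 on 6 strands reduces by inverse Markov moves (closure unchanged at each step):
  Destabilize: the word has the form β·s5 where s5 occurs only as the final letter (β ∈ B_5); drop it and the last strand → 5 strands.
Reduced to β = s2^-1 s3 s1 s2^-1 s3 s4 s2^-1 s4 s1 s4 on 5 strands, 10 crossings.
Compute on β:
Braid: s2^-1 s3 s1 s2^-1 s3 s4 s2^-1 s4 s1 s4 on 5 strands, 10 crossings.
Writhe w = (#positive) - (#negative) = 7 - 3 = 4.
State-sum expansion of <K>. There are 2^10 = 1024 states.
Each crossing splits two ways (0=vertical, 1=horizontal). The state's weight is A^(#A-smoothings - #B-smoothings) * d^(loops - 1).
Tabulate the states by total A-exponent and number of loops L (A-exp: L × count):
  A^10: L=6 ×1
  A^8: L=5 ×10
  A^6: L=4 ×42, L=6 ×3
  A^4: L=3 ×95, L=5 ×24, L=7 ×1
  A^2: L=2 ×117, L=4 ×86, L=6 ×7
  A^0: L=1 ×63, L=3 ×157, L=5 ×32
  A^-2: L=2 ×120, L=4 ×87, L=6 ×3
  A^-4: L=3 ×99, L=5 ×21
  A^-6: L=4 ×43, L=6 ×2
  A^-8: L=5 ×10
  A^-10: L=6 ×1
Each group contributes A^e * Σ count * d^(L-1):
Powers of d = -A^2 - A^-2: d^2 = A^4 + 2 + A^-4; d^3 = -A^6 - 3*A^2 - 3*A^-2 - A^-6; d^4 = A^8 + 4*A^4 + 6 + 4*A^-4 + A^-8; d^5 = -A^10 - 5*A^6 - 10*A^2 - 10*A^-2 - 5*A^-6 - A^-10; d^6 = A^12 + 6*A^8 + 15*A^4 + 20 + 15*A^-4 + 6*A^-8 + A^-12.
  A^10 * (d^5) = -A^20 - 5*A^16 - 10*A^12 - 10*A^8 - 5*A^4 - 1
  A^8 * (10*d^4) = 10*A^16 + 40*A^12 + 60*A^8 + 40*A^4 + 10
  A^6 * (42*d^3 + 3*d^5) = -3*A^16 - 57*A^12 - 156*A^8 - 156*A^4 - 57 - 3*A^-4
  A^4 * (95*d^2 + 24*d^4 + d^6) = A^16 + 30*A^12 + 206*A^8 + 354*A^4 + 206 + 30*A^-4 + A^-8
  A^2 * (117*d + 86*d^3 + 7*d^5) = -7*A^12 - 121*A^8 - 445*A^4 - 445 - 121*A^-4 - 7*A^-8
  A^0 * (63 + 157*d^2 + 32*d^4) = 32*A^8 + 285*A^4 + 569 + 285*A^-4 + 32*A^-8
  A^-2 * (120*d + 87*d^3 + 3*d^5) = -3*A^8 - 102*A^4 - 411 - 411*A^-4 - 102*A^-8 - 3*A^-12
  A^-4 * (99*d^2 + 21*d^4) = 21*A^4 + 183 + 324*A^-4 + 183*A^-8 + 21*A^-12
  A^-6 * (43*d^3 + 2*d^5) = -2*A^4 - 53 - 149*A^-4 - 149*A^-8 - 53*A^-12 - 2*A^-16
  A^-8 * (10*d^4) = 10 + 40*A^-4 + 60*A^-8 + 40*A^-12 + 10*A^-16
  A^-10 * (d^5) = -1 - 5*A^-4 - 10*A^-8 - 10*A^-12 - 5*A^-16 - A^-20
Summing the groups: <K> = -A^20 + 3*A^16 - 4*A^12 + 8*A^8 - 10*A^4 + 10 - 10*A^-4 + 8*A^-8 - 5*A^-12 + 3*A^-16 - A^-20
Normalise by the writhe: (-A^3)^(-w) = (-A^3)^(-4) = A^-12, so f(A) = A^-12 * <K> = -A^8 + 3*A^4 - 4 + 8*A^-4 - 10*A^-8 + 10*A^-12 - 10*A^-16 + 8*A^-20 - 5*A^-24 + 3*A^-28 - A^-32.
Substitute A = t^(-1/4), i.e. A^e → t^(-e/4): V(t) = -t^8 + 3*t^7 - 5*t^6 + 8*t^5 - 10*t^4 + 10*t^3 - 10*t^2 + 8*t - 4 + 3*t^-1 - t^-2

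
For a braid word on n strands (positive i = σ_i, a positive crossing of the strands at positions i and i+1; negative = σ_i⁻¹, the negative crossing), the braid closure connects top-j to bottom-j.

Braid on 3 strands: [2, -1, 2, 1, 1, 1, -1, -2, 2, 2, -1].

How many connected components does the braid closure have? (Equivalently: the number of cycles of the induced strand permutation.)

2

Derivation:
Track the strand permutation on 3 strands, starting from identity.
  step 1: s2 swaps positions 2,3 -> [1 3 2]
  step 2: s1^-1 swaps positions 1,2 -> [3 1 2]
  step 3: s2 swaps positions 2,3 -> [3 2 1]
  step 4: s1 swaps positions 1,2 -> [2 3 1]
  step 5: s1 swaps positions 1,2 -> [3 2 1]
  step 6: s1 swaps positions 1,2 -> [2 3 1]
  step 7: s1^-1 swaps positions 1,2 -> [3 2 1]
  step 8: s2^-1 swaps positions 2,3 -> [3 1 2]
  step 9: s2 swaps positions 2,3 -> [3 2 1]
  step 10: s2 swaps positions 2,3 -> [3 1 2]
  step 11: s1^-1 swaps positions 1,2 -> [1 3 2]
Final permutation (position -> original strand): [1 3 2]
Closure components = cycle count of this permutation = 2.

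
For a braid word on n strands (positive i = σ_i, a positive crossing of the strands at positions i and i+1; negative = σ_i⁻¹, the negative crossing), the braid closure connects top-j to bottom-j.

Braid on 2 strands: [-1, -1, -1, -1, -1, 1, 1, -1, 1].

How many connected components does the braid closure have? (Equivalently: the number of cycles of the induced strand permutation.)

Track the strand permutation on 2 strands, starting from identity.
  step 1: s1^-1 swaps positions 1,2 -> [2 1]
  step 2: s1^-1 swaps positions 1,2 -> [1 2]
  step 3: s1^-1 swaps positions 1,2 -> [2 1]
  step 4: s1^-1 swaps positions 1,2 -> [1 2]
  step 5: s1^-1 swaps positions 1,2 -> [2 1]
  step 6: s1 swaps positions 1,2 -> [1 2]
  step 7: s1 swaps positions 1,2 -> [2 1]
  step 8: s1^-1 swaps positions 1,2 -> [1 2]
  step 9: s1 swaps positions 1,2 -> [2 1]
Final permutation (position -> original strand): [2 1]
Closure components = cycle count of this permutation = 1.

Answer: 1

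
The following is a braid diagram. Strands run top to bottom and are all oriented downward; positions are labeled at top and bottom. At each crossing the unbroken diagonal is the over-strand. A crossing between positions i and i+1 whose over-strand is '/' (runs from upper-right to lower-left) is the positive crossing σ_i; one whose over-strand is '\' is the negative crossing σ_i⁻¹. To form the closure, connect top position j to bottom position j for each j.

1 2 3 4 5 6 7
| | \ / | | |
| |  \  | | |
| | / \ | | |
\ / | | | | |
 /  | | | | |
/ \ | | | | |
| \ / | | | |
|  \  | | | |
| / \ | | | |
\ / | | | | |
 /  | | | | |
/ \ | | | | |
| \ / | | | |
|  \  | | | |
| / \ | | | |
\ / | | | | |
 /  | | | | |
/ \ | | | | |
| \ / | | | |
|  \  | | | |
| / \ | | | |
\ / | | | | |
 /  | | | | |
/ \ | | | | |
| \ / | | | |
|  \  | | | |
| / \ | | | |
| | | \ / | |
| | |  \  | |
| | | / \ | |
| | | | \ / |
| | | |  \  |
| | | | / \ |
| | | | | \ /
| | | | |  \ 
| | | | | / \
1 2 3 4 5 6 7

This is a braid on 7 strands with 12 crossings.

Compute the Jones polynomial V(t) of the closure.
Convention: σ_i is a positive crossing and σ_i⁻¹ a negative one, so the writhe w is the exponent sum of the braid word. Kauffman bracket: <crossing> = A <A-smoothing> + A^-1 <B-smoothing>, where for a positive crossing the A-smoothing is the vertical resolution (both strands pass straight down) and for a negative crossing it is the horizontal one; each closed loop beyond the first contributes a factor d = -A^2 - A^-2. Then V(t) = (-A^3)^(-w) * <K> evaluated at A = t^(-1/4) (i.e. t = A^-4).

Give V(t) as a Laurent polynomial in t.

Reading the diagram top to bottom ('/'-over between positions i,i+1 = s_i, '\'-over = s_i^-1): braid word = s3^-1 s1 s2^-1 s1 s2^-1 s1 s2^-1 s1 s2^-1 s4^-1 s5^-1 s6^-1.
The presented braid s3^-1 s1 s2^-1 s1 s2^-1 s1 s2^-1 s1 s2^-1 s4^-1 s5^-1 s6^-1 on 7 strands reduces by inverse Markov moves (closure unchanged at each step):
  Destabilize: the word has the form β·s6^-1 where s6^-1 occurs only as the final letter (β ∈ B_6); drop it and the last strand → 6 strands.
  Destabilize: the word has the form β·s5^-1 where s5^-1 occurs only as the final letter (β ∈ B_5); drop it and the last strand → 5 strands.
  Destabilize: the word has the form β·s4^-1 where s4^-1 occurs only as the final letter (β ∈ B_4); drop it and the last strand → 4 strands.
Reduced to β = s3^-1 s1 s2^-1 s1 s2^-1 s1 s2^-1 s1 s2^-1 on 4 strands, 9 crossings.
Compute on β:
Braid: s3^-1 s1 s2^-1 s1 s2^-1 s1 s2^-1 s1 s2^-1 on 4 strands, 9 crossings.
Writhe w = (#positive) - (#negative) = 4 - 5 = -1.
Enumerate smoothing states for the bracket polynomial. There are 2^9 = 512 states.
Smooth each crossing (0=||, 1=⌣⌢); contribution A^(Σ sign_k(1-2s_k)) * d^(L-1).
Tabulate the states by total A-exponent and number of loops L (A-exp: L × count):
  A^9: L=5 ×1
  A^7: L=4 ×8, L=6 ×1
  A^5: L=3 ×28, L=5 ×8
  A^3: L=2 ×52, L=4 ×32
  A^1: L=1 ×45, L=3 ×77, L=5 ×4
  A^-1: L=2 ×97, L=4 ×29
  A^-3: L=3 ×80, L=5 ×4
  A^-5: L=4 ×36
  A^-7: L=5 ×9
  A^-9: L=6 ×1
Each group contributes A^e * Σ count * d^(L-1):
Powers of d = -A^2 - A^-2: d^2 = A^4 + 2 + A^-4; d^3 = -A^6 - 3*A^2 - 3*A^-2 - A^-6; d^4 = A^8 + 4*A^4 + 6 + 4*A^-4 + A^-8; d^5 = -A^10 - 5*A^6 - 10*A^2 - 10*A^-2 - 5*A^-6 - A^-10.
  A^9 * (d^4) = A^17 + 4*A^13 + 6*A^9 + 4*A^5 + A
  A^7 * (8*d^3 + d^5) = -A^17 - 13*A^13 - 34*A^9 - 34*A^5 - 13*A - A^-3
  A^5 * (28*d^2 + 8*d^4) = 8*A^13 + 60*A^9 + 104*A^5 + 60*A + 8*A^-3
  A^3 * (52*d + 32*d^3) = -32*A^9 - 148*A^5 - 148*A - 32*A^-3
  A^1 * (45 + 77*d^2 + 4*d^4) = 4*A^9 + 93*A^5 + 223*A + 93*A^-3 + 4*A^-7
  A^-1 * (97*d + 29*d^3) = -29*A^5 - 184*A - 184*A^-3 - 29*A^-7
  A^-3 * (80*d^2 + 4*d^4) = 4*A^5 + 96*A + 184*A^-3 + 96*A^-7 + 4*A^-11
  A^-5 * (36*d^3) = -36*A - 108*A^-3 - 108*A^-7 - 36*A^-11
  A^-7 * (9*d^4) = 9*A + 36*A^-3 + 54*A^-7 + 36*A^-11 + 9*A^-15
  A^-9 * (d^5) = -A - 5*A^-3 - 10*A^-7 - 10*A^-11 - 5*A^-15 - A^-19
Summing the groups: <K> = -A^13 + 4*A^9 - 6*A^5 + 7*A - 9*A^-3 + 7*A^-7 - 6*A^-11 + 4*A^-15 - A^-19
Normalise by the writhe: (-A^3)^(-w) = (-A^3)^(1) = -A^3, so f(A) = -A^3 * <K> = A^16 - 4*A^12 + 6*A^8 - 7*A^4 + 9 - 7*A^-4 + 6*A^-8 - 4*A^-12 + A^-16.
Substitute A = t^(-1/4), i.e. A^e → t^(-e/4): V(t) = t^4 - 4*t^3 + 6*t^2 - 7*t + 9 - 7*t^-1 + 6*t^-2 - 4*t^-3 + t^-4

Answer: t^4 - 4*t^3 + 6*t^2 - 7*t + 9 - 7*t^-1 + 6*t^-2 - 4*t^-3 + t^-4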